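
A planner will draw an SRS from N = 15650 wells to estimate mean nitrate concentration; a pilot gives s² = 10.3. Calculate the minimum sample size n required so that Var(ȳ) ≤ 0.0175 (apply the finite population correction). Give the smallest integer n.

Without fpc, n₀ = s²/D = 10.3/0.0175 = 588.5714.
With fpc, (1 − n/N)·s²/n ≤ D requires n ≥ n₀/(1 + n₀/N) = 588.5714/(1 + 588.5714/15650) = 567.2385.
Rounding up, n = 568.

568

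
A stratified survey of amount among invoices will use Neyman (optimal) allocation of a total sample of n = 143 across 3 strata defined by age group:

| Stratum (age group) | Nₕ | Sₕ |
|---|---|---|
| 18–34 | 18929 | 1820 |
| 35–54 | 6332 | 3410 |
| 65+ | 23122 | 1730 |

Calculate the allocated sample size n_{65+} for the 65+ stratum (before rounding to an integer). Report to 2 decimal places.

Neyman allocation: nₕ = n·NₕSₕ / Σⱼ NⱼSⱼ.
Σ NⱼSⱼ = 18929·1820 + 6332·3410 + 23122·1730 = 9.604396 × 10^7.
n_{65+} = 143·23122·1730 / (9.604396 × 10^7) = 59.56.

59.56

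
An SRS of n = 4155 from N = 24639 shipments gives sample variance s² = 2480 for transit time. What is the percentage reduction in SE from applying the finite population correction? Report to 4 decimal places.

f = n/N = 4155/24639 = 0.16863509.
SE_no-fpc = √(s²/n) = 0.77257442; SE_fpc = √((1−f)s²/n) = 0.70442729.
Ratio = √(1−f) = 0.91179214. Reduction = 100·(1 − 0.91179214) = 8.8208%.

8.8208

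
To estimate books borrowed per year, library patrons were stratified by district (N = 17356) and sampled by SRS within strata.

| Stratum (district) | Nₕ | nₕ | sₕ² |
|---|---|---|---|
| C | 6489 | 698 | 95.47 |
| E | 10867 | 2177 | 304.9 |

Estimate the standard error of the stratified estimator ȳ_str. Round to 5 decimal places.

0.24692

Var(ȳ_str) = Σₕ Wₕ²(1 − fₕ)sₕ²/nₕ with Wₕ = Nₕ/N, N = 17356.
C: Wₕ = 0.37387647; term = 0.37387647²·(1 − 0.10756665)·95.47/698 = 0.017062535.
E: Wₕ = 0.62612353; term = 0.62612353²·(1 − 0.20033128)·304.9/2177 = 0.043906534.
Sum = 0.060969069.
SE = √(0.060969069) = 0.24692.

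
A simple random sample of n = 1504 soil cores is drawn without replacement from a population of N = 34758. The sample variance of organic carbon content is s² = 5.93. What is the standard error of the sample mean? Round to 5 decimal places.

0.06142

Under SRS without replacement, Var(ȳ) = (1 − f)·s²/n with f = n/N = 1504/34758 = 0.04327061.
Var(ȳ) = (1 − 0.04327061)·5.93/1504 = 0.95672939·0.0039428191 = 0.0037722109.
SE(ȳ) = √(0.0037722109) = 0.06142.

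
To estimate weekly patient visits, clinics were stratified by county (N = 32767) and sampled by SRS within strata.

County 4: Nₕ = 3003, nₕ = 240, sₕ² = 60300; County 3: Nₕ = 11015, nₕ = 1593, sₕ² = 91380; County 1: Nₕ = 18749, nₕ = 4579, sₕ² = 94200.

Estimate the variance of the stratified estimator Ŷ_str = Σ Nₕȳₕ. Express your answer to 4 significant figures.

1.350 × 10^10

Var(Ŷ_str) = Σₕ Nₕ²(1 − fₕ)sₕ²/nₕ.
County 4: 3003²·(1 − 240/3003)·60300/240 = 2.0846939 × 10^9.
County 3: 11015²·(1 − 1593/11015)·91380/1593 = 5.9533714 × 10^9.
County 1: 18749²·(1 − 4579/18749)·94200/4579 = 5.4654789 × 10^9.
Sum = 1.3503544 × 10^10.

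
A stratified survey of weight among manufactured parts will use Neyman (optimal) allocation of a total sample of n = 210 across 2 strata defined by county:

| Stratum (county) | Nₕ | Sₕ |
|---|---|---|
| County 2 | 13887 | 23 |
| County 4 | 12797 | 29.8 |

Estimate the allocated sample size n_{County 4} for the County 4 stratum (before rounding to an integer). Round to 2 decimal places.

Neyman allocation: nₕ = n·NₕSₕ / Σⱼ NⱼSⱼ.
Σ NⱼSⱼ = 13887·23 + 12797·29.8 = 700751.6.
n_{County 4} = 210·12797·29.8 / 700751.6 = 114.28.

114.28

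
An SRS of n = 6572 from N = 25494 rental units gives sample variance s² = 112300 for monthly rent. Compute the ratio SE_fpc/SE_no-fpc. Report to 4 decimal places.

0.8615

f = n/N = 6572/25494 = 0.25778615.
SE_no-fpc = √(s²/n) = 4.1337204; SE_fpc = √((1−f)s²/n) = 3.561276.
Ratio = √(1−f) = 0.86151834.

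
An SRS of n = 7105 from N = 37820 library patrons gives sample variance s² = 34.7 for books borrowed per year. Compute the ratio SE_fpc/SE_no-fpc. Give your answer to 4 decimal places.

0.9012

f = n/N = 7105/37820 = 0.18786356.
SE_no-fpc = √(s²/n) = 0.069884795; SE_fpc = √((1−f)s²/n) = 0.062979208.
Ratio = √(1−f) = 0.90118613.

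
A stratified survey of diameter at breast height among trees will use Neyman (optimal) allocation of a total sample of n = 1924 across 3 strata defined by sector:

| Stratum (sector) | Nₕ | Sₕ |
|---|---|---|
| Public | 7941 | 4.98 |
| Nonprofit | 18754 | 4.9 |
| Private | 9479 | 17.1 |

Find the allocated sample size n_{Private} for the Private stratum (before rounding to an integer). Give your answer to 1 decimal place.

Neyman allocation: nₕ = n·NₕSₕ / Σⱼ NⱼSⱼ.
Σ NⱼSⱼ = 7941·4.98 + 18754·4.9 + 9479·17.1 = 293531.68.
n_{Private} = 1924·9479·17.1 / 293531.68 = 1062.5.

1062.5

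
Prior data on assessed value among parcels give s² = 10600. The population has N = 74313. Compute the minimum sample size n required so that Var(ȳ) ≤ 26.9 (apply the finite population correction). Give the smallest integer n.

392

Without fpc, n₀ = s²/D = 10600/26.9 = 394.0520.
With fpc, (1 − n/N)·s²/n ≤ D requires n ≥ n₀/(1 + n₀/N) = 394.0520/(1 + 394.0520/74313) = 391.9735.
Rounding up, n = 392.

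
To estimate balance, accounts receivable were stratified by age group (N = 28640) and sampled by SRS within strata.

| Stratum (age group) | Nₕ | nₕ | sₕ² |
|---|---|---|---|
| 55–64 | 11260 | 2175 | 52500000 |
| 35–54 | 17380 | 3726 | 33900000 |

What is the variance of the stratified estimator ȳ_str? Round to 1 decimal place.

Var(ȳ_str) = Σₕ Wₕ²(1 − fₕ)sₕ²/nₕ with Wₕ = Nₕ/N, N = 28640.
55–64: Wₕ = 0.39315642; term = 0.39315642²·(1 − 0.19316163)·52500000/2175 = 3010.3524.
35–54: Wₕ = 0.60684358; term = 0.60684358²·(1 − 0.21438435)·33900000/3726 = 2632.2097.
Sum = 5642.5621.

5642.6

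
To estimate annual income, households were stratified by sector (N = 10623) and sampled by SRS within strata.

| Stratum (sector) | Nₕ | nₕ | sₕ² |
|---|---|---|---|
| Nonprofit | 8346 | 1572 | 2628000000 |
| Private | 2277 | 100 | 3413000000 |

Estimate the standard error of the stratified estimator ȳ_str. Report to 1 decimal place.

Var(ȳ_str) = Σₕ Wₕ²(1 − fₕ)sₕ²/nₕ with Wₕ = Nₕ/N, N = 10623.
Nonprofit: Wₕ = 0.78565377; term = 0.78565377²·(1 − 0.18835370)·2628000000/1572 = 837533.19.
Private: Wₕ = 0.21434623; term = 0.21434623²·(1 − 0.04391744)·3413000000/100 = 1.4992132 × 10^6.
Sum = 2.3367464 × 10^6.
SE = √(2.3367464 × 10^6) = 1528.6.

1528.6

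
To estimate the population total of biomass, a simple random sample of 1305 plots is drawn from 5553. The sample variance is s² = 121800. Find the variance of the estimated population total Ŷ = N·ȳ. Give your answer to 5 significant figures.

2.2017 × 10^9

Var(Ŷ) = N²·Var(ȳ) = N²·(1 − n/N)·s²/n.
f = 1305/5553 = 0.23500810; Var(ȳ) = 0.76499190·121800/1305 = 71.399244.
Var(Ŷ) = 5553² · 71.399244 = 2.2016535 × 10^9.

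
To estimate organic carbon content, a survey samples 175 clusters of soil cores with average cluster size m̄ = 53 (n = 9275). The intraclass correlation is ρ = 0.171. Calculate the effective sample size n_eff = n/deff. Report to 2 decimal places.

deff = 1 + (53 − 1)·0.171 = 1 + 8.892 = 9.892.
n_eff = 9275 / 9.892 = 937.63.

937.63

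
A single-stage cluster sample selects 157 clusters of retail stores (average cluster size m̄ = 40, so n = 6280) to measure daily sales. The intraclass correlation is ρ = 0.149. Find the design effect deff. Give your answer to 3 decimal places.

6.811

deff = 1 + (40 − 1)·0.149 = 1 + 5.811 = 6.811.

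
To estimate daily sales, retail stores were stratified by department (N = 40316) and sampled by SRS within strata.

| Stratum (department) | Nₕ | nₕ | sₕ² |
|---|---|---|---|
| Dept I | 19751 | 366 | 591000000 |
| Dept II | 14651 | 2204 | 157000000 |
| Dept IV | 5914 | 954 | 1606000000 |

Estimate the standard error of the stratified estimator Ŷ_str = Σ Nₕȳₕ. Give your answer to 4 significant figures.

Var(Ŷ_str) = Σₕ Nₕ²(1 − fₕ)sₕ²/nₕ.
Dept I: 19751²·(1 − 366/19751)·591000000/366 = 6.1824596 × 10^14.
Dept II: 14651²·(1 − 2204/14651)·157000000/2204 = 1.2990325 × 10^13.
Dept IV: 5914²·(1 − 954/5914)·1606000000/954 = 4.9381032 × 10^13.
Sum = 6.8061732 × 10^14.
SE = √(6.8061732 × 10^14) = 2.609 × 10^7.

2.609 × 10^7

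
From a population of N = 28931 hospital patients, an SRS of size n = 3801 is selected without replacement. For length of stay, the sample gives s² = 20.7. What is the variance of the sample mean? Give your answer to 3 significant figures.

0.00473

Under SRS without replacement, Var(ȳ) = (1 − f)·s²/n with f = n/N = 3801/28931 = 0.13138156.
Var(ȳ) = (1 − 0.13138156)·20.7/3801 = 0.86861844·0.0054459353 = 0.0047304398.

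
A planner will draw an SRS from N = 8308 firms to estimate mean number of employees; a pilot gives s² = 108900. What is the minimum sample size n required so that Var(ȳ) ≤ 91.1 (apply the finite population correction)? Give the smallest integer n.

1046

Without fpc, n₀ = s²/D = 108900/91.1 = 1195.3897.
With fpc, (1 − n/N)·s²/n ≤ D requires n ≥ n₀/(1 + n₀/N) = 1195.3897/(1 + 1195.3897/8308) = 1045.0269.
Rounding up, n = 1046.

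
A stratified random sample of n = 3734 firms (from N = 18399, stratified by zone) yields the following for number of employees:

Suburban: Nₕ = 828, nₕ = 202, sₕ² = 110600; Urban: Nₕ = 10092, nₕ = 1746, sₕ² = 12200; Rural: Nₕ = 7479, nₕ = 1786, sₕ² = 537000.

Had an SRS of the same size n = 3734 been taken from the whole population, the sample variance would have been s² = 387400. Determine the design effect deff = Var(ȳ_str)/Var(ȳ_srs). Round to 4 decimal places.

Var(ȳ_str) = Σ Wₕ²(1−fₕ)sₕ²/nₕ with Wₕ = Nₕ/18399:
  Suburban: (828/18399)²·(1−202/828)·110600/202 = 0.83833961
  Urban: (10092/18399)²·(1−1746/10092)·12200/1746 = 1.7385323
  Rural: (7479/18399)²·(1−1786/7479)·537000/1786 = 37.817177
  → Var(ȳ_str) = 40.394049.
Var(ȳ_srs) = (1 − 3734/18399)·387400/3734 = 82.693838.
deff = 40.394049 / 82.693838 = 0.4885.

0.4885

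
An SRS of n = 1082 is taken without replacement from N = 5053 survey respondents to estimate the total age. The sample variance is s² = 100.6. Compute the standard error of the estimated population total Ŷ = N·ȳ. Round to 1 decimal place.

1365.9

Var(Ŷ) = N²·Var(ȳ) = N²·(1 − n/N)·s²/n.
f = 1082/5053 = 0.21413022; Var(ȳ) = 0.78586978·100.6/1082 = 0.073067005.
Var(Ŷ) = 5053² · 0.073067005 = 1.8656059 × 10^6.
SE(Ŷ) = √(1.8656059 × 10^6) = 1365.9.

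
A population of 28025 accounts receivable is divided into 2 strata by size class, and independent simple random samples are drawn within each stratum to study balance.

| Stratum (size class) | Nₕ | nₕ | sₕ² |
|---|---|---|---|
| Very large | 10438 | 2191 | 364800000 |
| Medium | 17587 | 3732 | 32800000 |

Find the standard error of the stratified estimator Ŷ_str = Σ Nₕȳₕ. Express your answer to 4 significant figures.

Var(Ŷ_str) = Σₕ Nₕ²(1 − fₕ)sₕ²/nₕ.
Very large: 10438²·(1 − 2191/10438)·364800000/2191 = 1.4332625 × 10^13.
Medium: 17587²·(1 − 3732/17587)·32800000/3732 = 2.1415613 × 10^12.
Sum = 1.6474186 × 10^13.
SE = √(1.6474186 × 10^13) = 4.059 × 10^6.

4.059 × 10^6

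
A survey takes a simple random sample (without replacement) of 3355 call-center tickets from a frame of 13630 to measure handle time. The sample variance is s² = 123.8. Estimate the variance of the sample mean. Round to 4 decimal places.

0.0278

Under SRS without replacement, Var(ȳ) = (1 − f)·s²/n with f = n/N = 3355/13630 = 0.24614820.
Var(ȳ) = (1 − 0.24614820)·123.8/3355 = 0.75385180·0.036900149 = 0.027817244.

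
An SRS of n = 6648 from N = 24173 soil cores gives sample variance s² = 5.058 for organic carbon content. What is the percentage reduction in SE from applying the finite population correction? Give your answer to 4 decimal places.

14.8541

f = n/N = 6648/24173 = 0.27501758.
SE_no-fpc = √(s²/n) = 0.027583153; SE_fpc = √((1−f)s²/n) = 0.023485924.
Ratio = √(1−f) = 0.85145899. Reduction = 100·(1 − 0.85145899) = 14.8541%.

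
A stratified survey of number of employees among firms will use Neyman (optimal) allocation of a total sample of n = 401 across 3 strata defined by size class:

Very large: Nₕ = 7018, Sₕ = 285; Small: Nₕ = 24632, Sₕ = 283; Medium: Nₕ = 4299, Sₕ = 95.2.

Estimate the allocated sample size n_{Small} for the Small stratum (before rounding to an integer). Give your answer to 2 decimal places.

298.00

Neyman allocation: nₕ = n·NₕSₕ / Σⱼ NⱼSⱼ.
Σ NⱼSⱼ = 7018·285 + 24632·283 + 4299·95.2 = 9.3802508 × 10^6.
n_{Small} = 401·24632·283 / (9.3802508 × 10^6) = 298.00.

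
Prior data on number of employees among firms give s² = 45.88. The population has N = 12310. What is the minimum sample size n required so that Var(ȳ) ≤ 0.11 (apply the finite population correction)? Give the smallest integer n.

404

Without fpc, n₀ = s²/D = 45.88/0.11 = 417.0909.
With fpc, (1 − n/N)·s²/n ≤ D requires n ≥ n₀/(1 + n₀/N) = 417.0909/(1 + 417.0909/12310) = 403.4220.
Rounding up, n = 404.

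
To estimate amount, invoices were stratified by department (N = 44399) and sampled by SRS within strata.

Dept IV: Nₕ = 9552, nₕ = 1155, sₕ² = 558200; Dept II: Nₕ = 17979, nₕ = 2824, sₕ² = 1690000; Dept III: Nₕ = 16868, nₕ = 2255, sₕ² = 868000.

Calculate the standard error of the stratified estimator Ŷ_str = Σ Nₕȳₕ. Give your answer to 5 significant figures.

544700

Var(Ŷ_str) = Σₕ Nₕ²(1 − fₕ)sₕ²/nₕ.
Dept IV: 9552²·(1 − 1155/9552)·558200/1155 = 3.8763797 × 10^10.
Dept II: 17979²·(1 − 2824/17979)·1690000/2824 = 1.6305852 × 10^11.
Dept III: 16868²·(1 − 2255/16868)·868000/2255 = 9.4880323 × 10^10.
Sum = 2.9670264 × 10^11.
SE = √(2.9670264 × 10^11) = 544700.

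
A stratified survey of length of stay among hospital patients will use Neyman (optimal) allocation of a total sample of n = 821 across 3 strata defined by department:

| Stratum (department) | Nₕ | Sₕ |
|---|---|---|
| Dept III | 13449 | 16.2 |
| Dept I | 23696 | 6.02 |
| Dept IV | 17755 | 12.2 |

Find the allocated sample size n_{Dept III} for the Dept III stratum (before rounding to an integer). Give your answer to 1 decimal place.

Neyman allocation: nₕ = n·NₕSₕ / Σⱼ NⱼSⱼ.
Σ NⱼSⱼ = 13449·16.2 + 23696·6.02 + 17755·12.2 = 577134.72.
n_{Dept III} = 821·13449·16.2 / 577134.72 = 309.9.

309.9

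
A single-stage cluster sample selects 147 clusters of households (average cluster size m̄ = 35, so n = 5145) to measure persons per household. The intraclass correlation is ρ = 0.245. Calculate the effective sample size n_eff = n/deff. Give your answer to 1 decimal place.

deff = 1 + (35 − 1)·0.245 = 1 + 8.33 = 9.33.
n_eff = 5145 / 9.33 = 551.4.

551.4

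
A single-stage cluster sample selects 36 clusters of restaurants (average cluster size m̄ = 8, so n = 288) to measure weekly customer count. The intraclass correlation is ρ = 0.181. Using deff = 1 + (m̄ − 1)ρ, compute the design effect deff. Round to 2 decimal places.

2.27

deff = 1 + (8 − 1)·0.181 = 1 + 1.267 = 2.267.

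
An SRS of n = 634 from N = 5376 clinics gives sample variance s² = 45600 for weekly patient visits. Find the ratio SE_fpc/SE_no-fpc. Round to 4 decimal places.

f = n/N = 634/5376 = 0.11793155.
SE_no-fpc = √(s²/n) = 8.480819; SE_fpc = √((1−f)s²/n) = 7.9650579.
Ratio = √(1−f) = 0.93918499.

0.9392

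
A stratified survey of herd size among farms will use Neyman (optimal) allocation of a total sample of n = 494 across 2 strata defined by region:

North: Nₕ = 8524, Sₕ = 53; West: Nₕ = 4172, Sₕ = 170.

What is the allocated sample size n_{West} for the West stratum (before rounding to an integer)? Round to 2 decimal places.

Neyman allocation: nₕ = n·NₕSₕ / Σⱼ NⱼSⱼ.
Σ NⱼSⱼ = 8524·53 + 4172·170 = 1.161012 × 10^6.
n_{West} = 494·4172·170 / (1.161012 × 10^6) = 301.78.

301.78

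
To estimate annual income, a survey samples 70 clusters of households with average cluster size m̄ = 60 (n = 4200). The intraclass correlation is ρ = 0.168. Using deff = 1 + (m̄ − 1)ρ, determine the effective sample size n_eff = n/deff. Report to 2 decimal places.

384.90

deff = 1 + (60 − 1)·0.168 = 1 + 9.912 = 10.912.
n_eff = 4200 / 10.912 = 384.90.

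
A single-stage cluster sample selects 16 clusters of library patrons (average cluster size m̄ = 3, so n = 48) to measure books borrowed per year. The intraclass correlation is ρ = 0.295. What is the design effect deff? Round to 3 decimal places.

deff = 1 + (3 − 1)·0.295 = 1 + 0.59 = 1.59.

1.590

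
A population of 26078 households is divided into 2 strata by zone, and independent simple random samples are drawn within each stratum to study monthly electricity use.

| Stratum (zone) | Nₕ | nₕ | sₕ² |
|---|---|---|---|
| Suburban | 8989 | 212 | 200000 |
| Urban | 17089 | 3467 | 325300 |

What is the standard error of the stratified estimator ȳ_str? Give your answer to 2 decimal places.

11.90

Var(ȳ_str) = Σₕ Wₕ²(1 − fₕ)sₕ²/nₕ with Wₕ = Nₕ/N, N = 26078.
Suburban: Wₕ = 0.34469668; term = 0.34469668²·(1 − 0.02358438)·200000/212 = 109.4468.
Urban: Wₕ = 0.65530332; term = 0.65530332²·(1 − 0.20287904)·325300/3467 = 32.117312.
Sum = 141.56411.
SE = √(141.56411) = 11.90.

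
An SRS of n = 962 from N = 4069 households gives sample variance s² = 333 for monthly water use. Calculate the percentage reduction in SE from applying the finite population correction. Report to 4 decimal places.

f = n/N = 962/4069 = 0.23642173.
SE_no-fpc = √(s²/n) = 0.58834841; SE_fpc = √((1−f)s²/n) = 0.51411629.
Ratio = √(1−f) = 0.87382966. Reduction = 100·(1 − 0.87382966) = 12.6170%.

12.6170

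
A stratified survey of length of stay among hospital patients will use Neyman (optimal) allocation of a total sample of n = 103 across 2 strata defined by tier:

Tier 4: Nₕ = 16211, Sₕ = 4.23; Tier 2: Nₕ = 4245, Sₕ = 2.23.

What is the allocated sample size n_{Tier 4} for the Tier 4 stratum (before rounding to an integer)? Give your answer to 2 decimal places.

90.51

Neyman allocation: nₕ = n·NₕSₕ / Σⱼ NⱼSⱼ.
Σ NⱼSⱼ = 16211·4.23 + 4245·2.23 = 78038.88.
n_{Tier 4} = 103·16211·4.23 / 78038.88 = 90.51.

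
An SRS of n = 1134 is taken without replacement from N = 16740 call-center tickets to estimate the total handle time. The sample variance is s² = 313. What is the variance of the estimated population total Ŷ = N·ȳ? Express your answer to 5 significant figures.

Var(Ŷ) = N²·Var(ȳ) = N²·(1 − n/N)·s²/n.
f = 1134/16740 = 0.06774194; Var(ȳ) = 0.93225806·313/1134 = 0.25731638.
Var(Ŷ) = 16740² · 0.25731638 = 7.2107152 × 10^7.

7.2107 × 10^7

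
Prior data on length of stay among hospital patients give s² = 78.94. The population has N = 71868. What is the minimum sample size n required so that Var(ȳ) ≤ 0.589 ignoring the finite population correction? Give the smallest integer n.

135

Without fpc, n₀ = s²/D = 78.94/0.589 = 134.0238.
Rounding up, n = 135.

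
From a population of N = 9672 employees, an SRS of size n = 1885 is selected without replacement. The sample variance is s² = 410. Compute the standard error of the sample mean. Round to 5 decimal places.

Under SRS without replacement, Var(ȳ) = (1 − f)·s²/n with f = n/N = 1885/9672 = 0.19489247.
Var(ȳ) = (1 − 0.19489247)·410/1885 = 0.80510753·0.21750663 = 0.17511623.
SE(ȳ) = √(0.17511623) = 0.41847.

0.41847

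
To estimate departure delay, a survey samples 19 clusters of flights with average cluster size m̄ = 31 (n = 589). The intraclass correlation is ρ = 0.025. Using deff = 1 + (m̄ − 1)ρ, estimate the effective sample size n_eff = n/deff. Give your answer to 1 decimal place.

336.6

deff = 1 + (31 − 1)·0.025 = 1 + 0.75 = 1.75.
n_eff = 589 / 1.75 = 336.6.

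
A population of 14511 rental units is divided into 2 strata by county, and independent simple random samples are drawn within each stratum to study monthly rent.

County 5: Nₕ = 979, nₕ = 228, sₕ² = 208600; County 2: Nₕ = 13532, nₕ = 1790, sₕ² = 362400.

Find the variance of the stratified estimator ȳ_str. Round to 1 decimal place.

156.0

Var(ȳ_str) = Σₕ Wₕ²(1 − fₕ)sₕ²/nₕ with Wₕ = Nₕ/N, N = 14511.
County 5: Wₕ = 0.06746606; term = 0.06746606²·(1 − 0.23289070)·208600/228 = 3.1945332.
County 2: Wₕ = 0.93253394; term = 0.93253394²·(1 − 0.13227904)·362400/1790 = 152.77227.
Sum = 155.9668.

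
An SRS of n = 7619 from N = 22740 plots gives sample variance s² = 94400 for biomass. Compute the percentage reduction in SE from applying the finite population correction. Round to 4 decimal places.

f = n/N = 7619/22740 = 0.33504837.
SE_no-fpc = √(s²/n) = 3.5199542; SE_fpc = √((1−f)s²/n) = 2.8703314.
Ratio = √(1−f) = 0.81544566. Reduction = 100·(1 − 0.81544566) = 18.4554%.

18.4554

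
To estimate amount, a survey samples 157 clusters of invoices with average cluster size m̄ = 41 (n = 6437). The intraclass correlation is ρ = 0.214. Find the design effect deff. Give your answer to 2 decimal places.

deff = 1 + (41 − 1)·0.214 = 1 + 8.56 = 9.56.

9.56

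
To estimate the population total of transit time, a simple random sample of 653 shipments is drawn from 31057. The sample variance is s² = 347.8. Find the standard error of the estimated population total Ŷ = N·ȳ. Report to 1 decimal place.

22426.1

Var(Ŷ) = N²·Var(ȳ) = N²·(1 − n/N)·s²/n.
f = 653/31057 = 0.02102586; Var(ȳ) = 0.97897414·347.8/653 = 0.52141992.
Var(Ŷ) = 31057² · 0.52141992 = 5.0292894 × 10^8.
SE(Ŷ) = √(5.0292894 × 10^8) = 22426.1.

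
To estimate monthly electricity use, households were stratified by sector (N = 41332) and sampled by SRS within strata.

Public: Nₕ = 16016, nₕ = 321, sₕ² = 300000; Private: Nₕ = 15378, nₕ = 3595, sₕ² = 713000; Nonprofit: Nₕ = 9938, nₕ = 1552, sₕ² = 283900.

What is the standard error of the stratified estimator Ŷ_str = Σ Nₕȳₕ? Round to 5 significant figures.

534890

Var(Ŷ_str) = Σₕ Nₕ²(1 − fₕ)sₕ²/nₕ.
Public: 16016²·(1 − 321/16016)·300000/321 = 2.3492628 × 10^11.
Private: 15378²·(1 − 3595/15378)·713000/3595 = 3.5937376 × 10^10.
Nonprofit: 9938²·(1 − 1552/9938)·283900/1552 = 1.5245003 × 10^10.
Sum = 2.8610866 × 10^11.
SE = √(2.8610866 × 10^11) = 534890.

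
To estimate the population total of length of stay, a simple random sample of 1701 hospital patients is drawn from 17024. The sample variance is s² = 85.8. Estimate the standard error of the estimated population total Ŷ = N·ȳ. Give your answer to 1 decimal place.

Var(Ŷ) = N²·Var(ȳ) = N²·(1 − n/N)·s²/n.
f = 1701/17024 = 0.09991776; Var(ȳ) = 0.90008224·85.8/1701 = 0.045400973.
Var(Ŷ) = 17024² · 0.045400973 = 1.3157955 × 10^7.
SE(Ŷ) = √(1.3157955 × 10^7) = 3627.4.

3627.4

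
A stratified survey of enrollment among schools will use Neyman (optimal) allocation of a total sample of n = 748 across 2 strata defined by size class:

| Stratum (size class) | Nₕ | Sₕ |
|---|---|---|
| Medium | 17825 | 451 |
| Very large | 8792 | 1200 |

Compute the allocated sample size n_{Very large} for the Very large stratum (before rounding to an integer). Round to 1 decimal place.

Neyman allocation: nₕ = n·NₕSₕ / Σⱼ NⱼSⱼ.
Σ NⱼSⱼ = 17825·451 + 8792·1200 = 1.8589475 × 10^7.
n_{Very large} = 748·8792·1200 / (1.8589475 × 10^7) = 424.5.

424.5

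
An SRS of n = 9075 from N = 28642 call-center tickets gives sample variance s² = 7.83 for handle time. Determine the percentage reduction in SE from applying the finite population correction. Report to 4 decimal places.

17.3467

f = n/N = 9075/28642 = 0.31684240.
SE_no-fpc = √(s²/n) = 0.029373626; SE_fpc = √((1−f)s²/n) = 0.024278286.
Ratio = √(1−f) = 0.82653348. Reduction = 100·(1 − 0.82653348) = 17.3467%.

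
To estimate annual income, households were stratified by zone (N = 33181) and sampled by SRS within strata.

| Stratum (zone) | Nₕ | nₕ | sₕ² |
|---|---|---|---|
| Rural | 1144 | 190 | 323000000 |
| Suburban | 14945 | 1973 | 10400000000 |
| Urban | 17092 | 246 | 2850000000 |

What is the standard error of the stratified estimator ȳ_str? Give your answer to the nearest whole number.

Var(ȳ_str) = Σₕ Wₕ²(1 − fₕ)sₕ²/nₕ with Wₕ = Nₕ/N, N = 33181.
Rural: Wₕ = 0.03447756; term = 0.03447756²·(1 − 0.16608392)·323000000/190 = 1685.1726.
Suburban: Wₕ = 0.45040837; term = 0.45040837²·(1 − 0.13201740)·10400000000/1973 = 928175.65.
Urban: Wₕ = 0.51511407; term = 0.51511407²·(1 − 0.01439270)·2850000000/246 = 3.0298456 × 10^6.
Sum = 3.9597064 × 10^6.
SE = √(3.9597064 × 10^6) = 1990.

1990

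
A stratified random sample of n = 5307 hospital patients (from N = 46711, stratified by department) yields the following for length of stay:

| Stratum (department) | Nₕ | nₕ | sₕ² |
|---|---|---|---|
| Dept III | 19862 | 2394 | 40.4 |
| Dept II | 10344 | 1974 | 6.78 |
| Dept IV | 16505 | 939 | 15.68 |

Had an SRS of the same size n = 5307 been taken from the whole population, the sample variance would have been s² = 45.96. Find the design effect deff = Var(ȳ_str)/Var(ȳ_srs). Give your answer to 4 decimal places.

0.6235

Var(ȳ_str) = Σ Wₕ²(1−fₕ)sₕ²/nₕ with Wₕ = Nₕ/46711:
  Dept III: (19862/46711)²·(1−2394/19862)·40.4/2394 = 0.0026833977
  Dept II: (10344/46711)²·(1−1974/10344)·6.78/1974 = 1.3628818 × 10^-4
  Dept IV: (16505/46711)²·(1−939/16505)·15.68/939 = 0.0019662317
  → Var(ȳ_str) = 0.0047859176.
Var(ȳ_srs) = (1 − 5307/46711)·45.96/5307 = 0.0076763376.
deff = 0.0047859176 / 0.0076763376 = 0.6235.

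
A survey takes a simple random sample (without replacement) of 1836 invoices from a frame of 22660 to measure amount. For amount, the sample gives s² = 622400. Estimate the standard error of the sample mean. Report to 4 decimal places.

17.6502

Under SRS without replacement, Var(ȳ) = (1 − f)·s²/n with f = n/N = 1836/22660 = 0.08102383.
Var(ȳ) = (1 − 0.08102383)·622400/1836 = 0.91897617·338.99782 = 311.53092.
SE(ȳ) = √(311.53092) = 17.6502.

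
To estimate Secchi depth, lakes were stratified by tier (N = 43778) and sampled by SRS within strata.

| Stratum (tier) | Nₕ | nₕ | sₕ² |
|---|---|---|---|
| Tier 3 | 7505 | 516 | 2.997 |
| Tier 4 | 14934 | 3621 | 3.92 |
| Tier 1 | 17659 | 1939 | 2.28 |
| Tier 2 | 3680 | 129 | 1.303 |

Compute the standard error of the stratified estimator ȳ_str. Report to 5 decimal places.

Var(ȳ_str) = Σₕ Wₕ²(1 − fₕ)sₕ²/nₕ with Wₕ = Nₕ/N, N = 43778.
Tier 3: Wₕ = 0.17143314; term = 0.17143314²·(1 − 0.06875416)·2.997/516 = 1.5896113 × 10^-4.
Tier 4: Wₕ = 0.34113025; term = 0.34113025²·(1 − 0.24246685)·3.92/3621 = 9.5433234 × 10^-5.
Tier 1: Wₕ = 0.40337612; term = 0.40337612²·(1 − 0.10980237)·2.28/1939 = 1.703193 × 10^-4.
Tier 2: Wₕ = 0.08406049; term = 0.08406049²·(1 − 0.03505435)·1.303/129 = 6.8871789 × 10^-5.
Sum = 4.9358545 × 10^-4.
SE = √(4.9358545 × 10^-4) = 0.02222.

0.02222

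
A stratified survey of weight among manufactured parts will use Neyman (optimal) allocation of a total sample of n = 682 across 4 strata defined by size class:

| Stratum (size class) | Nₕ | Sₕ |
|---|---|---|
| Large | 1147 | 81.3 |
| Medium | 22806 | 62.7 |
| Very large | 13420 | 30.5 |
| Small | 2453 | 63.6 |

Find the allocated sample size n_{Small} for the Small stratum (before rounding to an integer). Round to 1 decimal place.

Neyman allocation: nₕ = n·NₕSₕ / Σⱼ NⱼSⱼ.
Σ NⱼSⱼ = 1147·81.3 + 22806·62.7 + 13420·30.5 + 2453·63.6 = 2.0885081 × 10^6.
n_{Small} = 682·2453·63.6 / (2.0885081 × 10^6) = 50.9.

50.9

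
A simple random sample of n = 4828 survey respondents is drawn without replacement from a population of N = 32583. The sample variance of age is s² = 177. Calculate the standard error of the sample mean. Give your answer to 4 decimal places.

0.1767

Under SRS without replacement, Var(ȳ) = (1 − f)·s²/n with f = n/N = 4828/32583 = 0.14817543.
Var(ȳ) = (1 − 0.14817543)·177/4828 = 0.85182457·0.036661143 = 0.031228863.
SE(ȳ) = √(0.031228863) = 0.1767.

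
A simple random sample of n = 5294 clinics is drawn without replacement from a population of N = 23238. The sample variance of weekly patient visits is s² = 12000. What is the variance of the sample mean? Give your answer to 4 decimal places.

1.7503

Under SRS without replacement, Var(ȳ) = (1 − f)·s²/n with f = n/N = 5294/23238 = 0.22781651.
Var(ȳ) = (1 − 0.22781651)·12000/5294 = 0.77218349·2.266717 = 1.7503215.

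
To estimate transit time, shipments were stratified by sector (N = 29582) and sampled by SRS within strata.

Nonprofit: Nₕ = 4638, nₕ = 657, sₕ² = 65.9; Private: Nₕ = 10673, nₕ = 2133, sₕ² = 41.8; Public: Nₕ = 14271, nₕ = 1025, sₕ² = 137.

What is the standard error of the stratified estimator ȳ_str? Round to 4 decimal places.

Var(ȳ_str) = Σₕ Wₕ²(1 − fₕ)sₕ²/nₕ with Wₕ = Nₕ/N, N = 29582.
Nonprofit: Wₕ = 0.15678453; term = 0.15678453²·(1 − 0.14165589)·65.9/657 = 0.002116352.
Private: Wₕ = 0.36079373; term = 0.36079373²·(1 − 0.19985009)·41.8/2133 = 0.0020411492.
Public: Wₕ = 0.48242174; term = 0.48242174²·(1 − 0.07182398)·137/1025 = 0.028872261.
Sum = 0.033029762.
SE = √(0.033029762) = 0.1817.

0.1817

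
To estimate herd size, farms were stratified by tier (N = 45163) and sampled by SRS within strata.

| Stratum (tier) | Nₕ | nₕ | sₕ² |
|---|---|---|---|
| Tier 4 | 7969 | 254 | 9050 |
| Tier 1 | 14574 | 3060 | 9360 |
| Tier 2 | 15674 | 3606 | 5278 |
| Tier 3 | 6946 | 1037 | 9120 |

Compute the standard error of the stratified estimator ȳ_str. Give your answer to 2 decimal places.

Var(ȳ_str) = Σₕ Wₕ²(1 − fₕ)sₕ²/nₕ with Wₕ = Nₕ/N, N = 45163.
Tier 4: Wₕ = 0.17644975; term = 0.17644975²·(1 − 0.03187351)·9050/254 = 1.0739623.
Tier 1: Wₕ = 0.32269778; term = 0.32269778²·(1 − 0.20996295)·9360/3060 = 0.25164821.
Tier 2: Wₕ = 0.34705400; term = 0.34705400²·(1 − 0.23006252)·5278/3606 = 0.13573544.
Tier 3: Wₕ = 0.15379846; term = 0.15379846²·(1 − 0.14929456)·9120/1037 = 0.17696985.
Sum = 1.6383158.
SE = √(1.6383158) = 1.28.

1.28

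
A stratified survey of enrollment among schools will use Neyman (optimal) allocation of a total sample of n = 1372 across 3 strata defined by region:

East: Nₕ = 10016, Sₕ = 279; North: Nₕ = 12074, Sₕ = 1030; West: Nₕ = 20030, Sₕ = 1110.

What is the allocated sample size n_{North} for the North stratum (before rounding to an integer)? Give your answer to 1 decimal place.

Neyman allocation: nₕ = n·NₕSₕ / Σⱼ NⱼSⱼ.
Σ NⱼSⱼ = 10016·279 + 12074·1030 + 20030·1110 = 3.7463984 × 10^7.
n_{North} = 1372·12074·1030 / (3.7463984 × 10^7) = 455.4.

455.4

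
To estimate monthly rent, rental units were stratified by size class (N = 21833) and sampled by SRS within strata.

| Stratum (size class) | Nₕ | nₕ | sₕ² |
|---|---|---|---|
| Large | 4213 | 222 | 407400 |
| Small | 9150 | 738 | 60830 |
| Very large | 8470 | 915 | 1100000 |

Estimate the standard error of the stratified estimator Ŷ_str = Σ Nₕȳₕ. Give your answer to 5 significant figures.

337830

Var(Ŷ_str) = Σₕ Nₕ²(1 − fₕ)sₕ²/nₕ.
Large: 4213²·(1 − 222/4213)·407400/222 = 3.0856114 × 10^10.
Small: 9150²·(1 − 738/9150)·60830/738 = 6.3442723 × 10^9.
Very large: 8470²·(1 − 915/8470)·1100000/915 = 7.6928891 × 10^10.
Sum = 1.1412928 × 10^11.
SE = √(1.1412928 × 10^11) = 337830.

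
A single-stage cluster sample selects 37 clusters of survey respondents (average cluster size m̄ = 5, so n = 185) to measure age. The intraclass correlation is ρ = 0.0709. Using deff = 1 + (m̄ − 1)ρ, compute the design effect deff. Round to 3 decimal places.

deff = 1 + (5 − 1)·0.0709 = 1 + 0.2836 = 1.2836.

1.284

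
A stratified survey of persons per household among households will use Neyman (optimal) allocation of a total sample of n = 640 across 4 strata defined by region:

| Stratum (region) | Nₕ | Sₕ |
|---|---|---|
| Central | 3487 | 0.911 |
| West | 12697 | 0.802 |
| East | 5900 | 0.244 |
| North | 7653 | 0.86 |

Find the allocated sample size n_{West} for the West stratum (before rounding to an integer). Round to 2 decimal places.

Neyman allocation: nₕ = n·NₕSₕ / Σⱼ NⱼSⱼ.
Σ NⱼSⱼ = 3487·0.911 + 12697·0.802 + 5900·0.244 + 7653·0.86 = 21380.831.
n_{West} = 640·12697·0.802 / 21380.831 = 304.81.

304.81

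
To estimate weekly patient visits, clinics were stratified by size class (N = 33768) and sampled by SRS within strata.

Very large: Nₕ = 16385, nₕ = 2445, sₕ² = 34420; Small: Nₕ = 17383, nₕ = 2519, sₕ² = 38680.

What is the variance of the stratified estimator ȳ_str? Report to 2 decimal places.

Var(ȳ_str) = Σₕ Wₕ²(1 − fₕ)sₕ²/nₕ with Wₕ = Nₕ/N, N = 33768.
Very large: Wₕ = 0.48522270; term = 0.48522270²·(1 − 0.14922185)·34420/2445 = 2.8198795.
Small: Wₕ = 0.51477730; term = 0.51477730²·(1 − 0.14491170)·38680/2519 = 3.4794295.
Sum = 6.299309.

6.30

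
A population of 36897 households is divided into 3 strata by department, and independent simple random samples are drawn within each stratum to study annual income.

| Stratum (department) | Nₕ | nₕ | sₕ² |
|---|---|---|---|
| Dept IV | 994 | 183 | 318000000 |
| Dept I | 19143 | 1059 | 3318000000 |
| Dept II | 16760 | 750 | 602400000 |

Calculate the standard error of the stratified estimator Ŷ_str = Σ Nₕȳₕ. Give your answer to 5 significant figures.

3.6077 × 10^7

Var(Ŷ_str) = Σₕ Nₕ²(1 − fₕ)sₕ²/nₕ.
Dept IV: 994²·(1 − 183/994)·318000000/183 = 1.400823 × 10^12.
Dept I: 19143²·(1 − 1059/19143)·3318000000/1059 = 1.0846383 × 10^15.
Dept II: 16760²·(1 − 750/16760)·602400000/750 = 2.1552073 × 10^14.
Sum = 1.3015599 × 10^15.
SE = √(1.3015599 × 10^15) = 3.6077 × 10^7.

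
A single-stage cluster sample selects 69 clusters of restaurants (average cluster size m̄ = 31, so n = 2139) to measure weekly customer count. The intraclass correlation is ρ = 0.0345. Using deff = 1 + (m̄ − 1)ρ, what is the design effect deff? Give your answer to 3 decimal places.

deff = 1 + (31 − 1)·0.0345 = 1 + 1.035 = 2.035.

2.035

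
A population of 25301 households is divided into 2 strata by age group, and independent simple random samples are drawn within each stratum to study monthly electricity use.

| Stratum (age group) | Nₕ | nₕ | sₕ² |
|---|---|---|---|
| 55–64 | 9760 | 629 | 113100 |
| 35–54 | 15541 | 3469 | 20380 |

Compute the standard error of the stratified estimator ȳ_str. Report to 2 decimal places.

5.17

Var(ȳ_str) = Σₕ Wₕ²(1 − fₕ)sₕ²/nₕ with Wₕ = Nₕ/N, N = 25301.
55–64: Wₕ = 0.38575550; term = 0.38575550²·(1 − 0.06444672)·113100/629 = 25.03253.
35–54: Wₕ = 0.61424450; term = 0.61424450²·(1 − 0.22321601)·20380/3469 = 1.7218.
Sum = 26.75433.
SE = √(26.75433) = 5.17.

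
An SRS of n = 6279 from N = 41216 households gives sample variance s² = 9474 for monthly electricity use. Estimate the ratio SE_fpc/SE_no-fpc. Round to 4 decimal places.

f = n/N = 6279/41216 = 0.15234375.
SE_no-fpc = √(s²/n) = 1.2283481; SE_fpc = √((1−f)s²/n) = 1.1309186.
Ratio = √(1−f) = 0.92068249.

0.9207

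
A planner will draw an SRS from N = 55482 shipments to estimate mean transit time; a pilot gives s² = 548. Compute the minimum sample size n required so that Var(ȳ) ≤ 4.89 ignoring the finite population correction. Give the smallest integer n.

Without fpc, n₀ = s²/D = 548/4.89 = 112.0654.
Rounding up, n = 113.

113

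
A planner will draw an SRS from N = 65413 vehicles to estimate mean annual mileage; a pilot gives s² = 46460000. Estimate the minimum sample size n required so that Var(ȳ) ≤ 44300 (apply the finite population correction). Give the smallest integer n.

1033

Without fpc, n₀ = s²/D = 46460000/44300 = 1048.7585.
With fpc, (1 − n/N)·s²/n ≤ D requires n ≥ n₀/(1 + n₀/N) = 1048.7585/(1 + 1048.7585/65413) = 1032.2092.
Rounding up, n = 1033.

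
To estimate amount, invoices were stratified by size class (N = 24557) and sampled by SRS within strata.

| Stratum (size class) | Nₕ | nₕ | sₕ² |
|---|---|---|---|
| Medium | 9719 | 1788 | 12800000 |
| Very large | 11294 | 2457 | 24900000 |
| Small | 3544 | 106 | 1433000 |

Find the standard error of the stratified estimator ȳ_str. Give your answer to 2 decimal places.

Var(ȳ_str) = Σₕ Wₕ²(1 − fₕ)sₕ²/nₕ with Wₕ = Nₕ/N, N = 24557.
Medium: Wₕ = 0.39577310; term = 0.39577310²·(1 − 0.18396954)·12800000/1788 = 915.04271.
Very large: Wₕ = 0.45990960; term = 0.45990960²·(1 − 0.21754914)·24900000/2457 = 1677.2439.
Small: Wₕ = 0.14431730; term = 0.14431730²·(1 − 0.02990971)·1433000/106 = 273.14251.
Sum = 2865.4291.
SE = √(2865.4291) = 53.53.

53.53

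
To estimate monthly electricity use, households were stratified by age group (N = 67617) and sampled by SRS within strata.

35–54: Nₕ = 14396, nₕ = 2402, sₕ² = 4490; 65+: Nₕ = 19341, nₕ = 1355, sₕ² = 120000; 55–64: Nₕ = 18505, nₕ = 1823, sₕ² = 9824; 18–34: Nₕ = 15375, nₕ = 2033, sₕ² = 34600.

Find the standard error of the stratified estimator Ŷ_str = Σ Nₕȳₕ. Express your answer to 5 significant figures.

190490

Var(Ŷ_str) = Σₕ Nₕ²(1 − fₕ)sₕ²/nₕ.
35–54: 14396²·(1 − 2402/14396)·4490/2402 = 3.2275964 × 10^8.
65+: 19341²·(1 − 1355/19341)·120000/1355 = 3.080743 × 10^10.
55–64: 18505²·(1 − 1823/18505)·9824/1823 = 1.6635616 × 10^9.
18–34: 15375²·(1 − 2033/15375)·34600/2033 = 3.4912004 × 10^9.
Sum = 3.6284952 × 10^10.
SE = √(3.6284952 × 10^10) = 190490.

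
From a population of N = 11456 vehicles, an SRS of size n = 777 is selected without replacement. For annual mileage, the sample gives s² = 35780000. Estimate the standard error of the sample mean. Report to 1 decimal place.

207.2

Under SRS without replacement, Var(ȳ) = (1 − f)·s²/n with f = n/N = 777/11456 = 0.06782472.
Var(ȳ) = (1 − 0.06782472)·35780000/777 = 0.93217528·46048.906 = 42925.652.
SE(ȳ) = √(42925.652) = 207.2.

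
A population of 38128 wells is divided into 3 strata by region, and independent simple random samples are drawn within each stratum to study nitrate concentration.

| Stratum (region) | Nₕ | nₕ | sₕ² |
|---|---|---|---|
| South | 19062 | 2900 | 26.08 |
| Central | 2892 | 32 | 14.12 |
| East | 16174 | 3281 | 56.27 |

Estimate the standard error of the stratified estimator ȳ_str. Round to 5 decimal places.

0.08292

Var(ȳ_str) = Σₕ Wₕ²(1 − fₕ)sₕ²/nₕ with Wₕ = Nₕ/N, N = 38128.
South: Wₕ = 0.49994755; term = 0.49994755²·(1 − 0.15213514)·26.08/2900 = 0.0019058342.
Central: Wₕ = 0.07584977; term = 0.07584977²·(1 − 0.01106501)·14.12/32 = 0.0025105044.
East: Wₕ = 0.42420269; term = 0.42420269²·(1 − 0.20285644)·56.27/3281 = 0.0024601073.
Sum = 0.0068764459.
SE = √(0.0068764459) = 0.08292.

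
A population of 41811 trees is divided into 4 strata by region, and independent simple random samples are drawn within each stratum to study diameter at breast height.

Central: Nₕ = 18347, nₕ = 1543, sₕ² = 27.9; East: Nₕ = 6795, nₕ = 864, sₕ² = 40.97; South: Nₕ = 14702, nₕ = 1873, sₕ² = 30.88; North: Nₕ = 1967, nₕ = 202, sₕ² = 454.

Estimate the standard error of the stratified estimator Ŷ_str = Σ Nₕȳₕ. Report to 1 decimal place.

Var(Ŷ_str) = Σₕ Nₕ²(1 − fₕ)sₕ²/nₕ.
Central: 18347²·(1 − 1543/18347)·27.9/1543 = 5.5746295 × 10^6.
East: 6795²·(1 − 864/6795)·40.97/864 = 1.9110392 × 10^6.
South: 14702²·(1 − 1873/14702)·30.88/1873 = 3.1096301 × 10^6.
North: 1967²·(1 − 202/1967)·454/202 = 7.8028553 × 10^6.
Sum = 1.8398154 × 10^7.
SE = √(1.8398154 × 10^7) = 4289.3.

4289.3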